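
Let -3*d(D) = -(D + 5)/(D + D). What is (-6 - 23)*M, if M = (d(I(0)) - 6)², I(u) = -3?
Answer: -87725/81 ≈ -1083.0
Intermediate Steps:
d(D) = (5 + D)/(6*D) (d(D) = -(-1)*(D + 5)/(D + D)/3 = -(-1)*(5 + D)/((2*D))/3 = -(-1)*(5 + D)*(1/(2*D))/3 = -(-1)*(5 + D)/(2*D)/3 = -(-1)*(5 + D)/(6*D) = (5 + D)/(6*D))
M = 3025/81 (M = ((⅙)*(5 - 3)/(-3) - 6)² = ((⅙)*(-⅓)*2 - 6)² = (-⅑ - 6)² = (-55/9)² = 3025/81 ≈ 37.346)
(-6 - 23)*M = (-6 - 23)*(3025/81) = -29*3025/81 = -87725/81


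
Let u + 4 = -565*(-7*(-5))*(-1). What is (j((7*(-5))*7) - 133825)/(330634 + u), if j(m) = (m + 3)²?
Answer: -75261/350405 ≈ -0.21478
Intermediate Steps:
u = 19771 (u = -4 - 565*(-7*(-5))*(-1) = -4 - 19775*(-1) = -4 - 565*(-35) = -4 + 19775 = 19771)
j(m) = (3 + m)²
(j((7*(-5))*7) - 133825)/(330634 + u) = ((3 + (7*(-5))*7)² - 133825)/(330634 + 19771) = ((3 - 35*7)² - 133825)/350405 = ((3 - 245)² - 133825)*(1/350405) = ((-242)² - 133825)*(1/350405) = (58564 - 133825)*(1/350405) = -75261*1/350405 = -75261/350405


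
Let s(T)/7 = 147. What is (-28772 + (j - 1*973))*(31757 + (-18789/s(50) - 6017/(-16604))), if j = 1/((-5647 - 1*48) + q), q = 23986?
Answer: -7024653042855438593/7440742218 ≈ -9.4408e+8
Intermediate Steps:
s(T) = 1029 (s(T) = 7*147 = 1029)
j = 1/18291 (j = 1/((-5647 - 1*48) + 23986) = 1/((-5647 - 48) + 23986) = 1/(-5695 + 23986) = 1/18291 ≈ 5.4672e-5)
(-28772 + (j - 1*973))*(31757 + (-18789/s(50) - 6017/(-16604))) = (-28772 + (1/18291 - 1*973))*(31757 + (-18789/1029 - 6017/(-16604))) = (-28772 + (1/18291 - 973))*(31757 + (-18789*1/1029 - 6017*(-1/16604))) = (-28772 - 17797142/18291)*(31757 + (-6263/343 + 6017/16604)) = -544065794*(31757 - 14561003/813596)/18291 = -544065794/18291*25822807169/813596 = -7024653042855438593/7440742218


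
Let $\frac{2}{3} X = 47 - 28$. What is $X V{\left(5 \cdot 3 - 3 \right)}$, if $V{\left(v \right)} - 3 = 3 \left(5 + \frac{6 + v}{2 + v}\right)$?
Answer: $\frac{8721}{14} \approx 622.93$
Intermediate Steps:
$V{\left(v \right)} = 18 + \frac{3 \left(6 + v\right)}{2 + v}$ ($V{\left(v \right)} = 3 + 3 \left(5 + \frac{6 + v}{2 + v}\right) = 3 + \left(15 + \frac{3 \left(6 + v\right)}{2 + v}\right) = 18 + \frac{3 \left(6 + v\right)}{2 + v}$)
$X = \frac{57}{2}$ ($X = \frac{3 \left(47 - 28\right)}{2} = \frac{3}{2} \cdot 19 = \frac{57}{2} \approx 28.5$)
$X V{\left(5 \cdot 3 - 3 \right)} = \frac{57 \frac{3 \left(18 + 7 \left(5 \cdot 3 - 3\right)\right)}{2 + \left(5 \cdot 3 - 3\right)}}{2} = \frac{57 \frac{3 \left(18 + 7 \left(15 - 3\right)\right)}{2 + \left(15 - 3\right)}}{2} = \frac{57 \frac{3 \left(18 + 7 \cdot 12\right)}{2 + 12}}{2} = \frac{57 \frac{3 \left(18 + 84\right)}{14}}{2} = \frac{57 \cdot 3 \cdot \frac{1}{14} \cdot 102}{2} = \frac{57}{2} \cdot \frac{153}{7} = \frac{8721}{14}$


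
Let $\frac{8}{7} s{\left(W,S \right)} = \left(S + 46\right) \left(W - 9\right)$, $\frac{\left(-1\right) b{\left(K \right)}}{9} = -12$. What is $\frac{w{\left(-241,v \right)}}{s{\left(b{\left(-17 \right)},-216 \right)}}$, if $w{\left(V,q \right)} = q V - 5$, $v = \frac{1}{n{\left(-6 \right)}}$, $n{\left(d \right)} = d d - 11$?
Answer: $\frac{488}{490875} \approx 0.00099414$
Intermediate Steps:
$b{\left(K \right)} = 108$ ($b{\left(K \right)} = \left(-9\right) \left(-12\right) = 108$)
$n{\left(d \right)} = -11 + d^{2}$ ($n{\left(d \right)} = d^{2} - 11 = -11 + d^{2}$)
$s{\left(W,S \right)} = \frac{7 \left(-9 + W\right) \left(46 + S\right)}{8}$ ($s{\left(W,S \right)} = \frac{7 \left(S + 46\right) \left(W - 9\right)}{8} = \frac{7 \left(46 + S\right) \left(-9 + W\right)}{8} = \frac{7 \left(-9 + W\right) \left(46 + S\right)}{8}$)
$v = \frac{1}{25}$ ($v = \frac{1}{-11 + \left(-6\right)^{2}} = \frac{1}{-11 + 36} = \frac{1}{25} \approx 0.04$)
$w{\left(V,q \right)} = -5 + V q$ ($w{\left(V,q \right)} = V q - 5 = -5 + V q$)
$\frac{w{\left(-241,v \right)}}{s{\left(b{\left(-17 \right)},-216 \right)}} = \frac{-5 - \frac{241}{25}}{- \frac{1449}{4} - -1701 + \frac{161}{4} \cdot 108 + \frac{7}{8} \left(-216\right) 108} = \frac{-5 - \frac{241}{25}}{- \frac{1449}{4} + 1701 + 4347 - 20412} = - \frac{366}{25 \left(- \frac{58905}{4}\right)} = \left(- \frac{366}{25}\right) \left(- \frac{4}{58905}\right) = \frac{488}{490875}$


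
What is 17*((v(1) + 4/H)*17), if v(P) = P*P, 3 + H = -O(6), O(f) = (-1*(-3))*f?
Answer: 4913/21 ≈ 233.95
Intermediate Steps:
O(f) = 3*f
H = -21 (H = -3 - 3*6 = -3 - 1*18 = -3 - 18 = -21)
v(P) = P²
17*((v(1) + 4/H)*17) = 17*((1² + 4/(-21))*17) = 17*((1 + 4*(-1/21))*17) = 17*((1 - 4/21)*17) = 17*((17/21)*17) = 17*(289/21) = 4913/21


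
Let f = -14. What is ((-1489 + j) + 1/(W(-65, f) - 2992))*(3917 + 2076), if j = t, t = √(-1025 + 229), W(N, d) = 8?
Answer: -26627959761/2984 + 11986*I*√199 ≈ -8.9236e+6 + 1.6908e+5*I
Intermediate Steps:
t = 2*I*√199 (t = √(-796) = 2*I*√199 ≈ 28.213*I)
j = 2*I*√199 ≈ 28.213*I
((-1489 + j) + 1/(W(-65, f) - 2992))*(3917 + 2076) = ((-1489 + 2*I*√199) + 1/(8 - 2992))*(3917 + 2076) = ((-1489 + 2*I*√199) + 1/(-2984))*5993 = ((-1489 + 2*I*√199) - 1/2984)*5993 = (-4443177/2984 + 2*I*√199)*5993 = -26627959761/2984 + 11986*I*√199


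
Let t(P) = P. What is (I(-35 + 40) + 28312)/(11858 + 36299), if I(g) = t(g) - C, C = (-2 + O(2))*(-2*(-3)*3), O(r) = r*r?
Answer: 28281/48157 ≈ 0.58727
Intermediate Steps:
O(r) = r**2
C = 36 (C = (-2 + 2**2)*(-2*(-3)*3) = (-2 + 4)*(6*3) = 2*18 = 36)
I(g) = -36 + g (I(g) = g - 1*36 = g - 36 = -36 + g)
(I(-35 + 40) + 28312)/(11858 + 36299) = ((-36 + (-35 + 40)) + 28312)/(11858 + 36299) = ((-36 + 5) + 28312)/48157 = (-31 + 28312)*(1/48157) = 28281*(1/48157) = 28281/48157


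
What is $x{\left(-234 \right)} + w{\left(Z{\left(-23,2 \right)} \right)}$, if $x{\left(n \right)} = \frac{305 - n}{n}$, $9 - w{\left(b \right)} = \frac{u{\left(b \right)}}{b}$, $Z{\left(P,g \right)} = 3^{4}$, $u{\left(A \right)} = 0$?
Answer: $\frac{1567}{234} \approx 6.6966$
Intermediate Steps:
$Z{\left(P,g \right)} = 81$
$w{\left(b \right)} = 9$ ($w{\left(b \right)} = 9 - \frac{0}{b} = 9 - 0 = 9 + 0 = 9$)
$x{\left(n \right)} = \frac{305 - n}{n}$
$x{\left(-234 \right)} + w{\left(Z{\left(-23,2 \right)} \right)} = \frac{305 - -234}{-234} + 9 = - \frac{305 + 234}{234} + 9 = \left(- \frac{1}{234}\right) 539 + 9 = - \frac{539}{234} + 9 = \frac{1567}{234}$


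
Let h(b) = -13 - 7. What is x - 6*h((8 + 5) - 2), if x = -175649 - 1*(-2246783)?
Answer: 2071254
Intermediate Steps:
h(b) = -20
x = 2071134 (x = -175649 + 2246783 = 2071134)
x - 6*h((8 + 5) - 2) = 2071134 - 6*(-20) = 2071134 + 120 = 2071254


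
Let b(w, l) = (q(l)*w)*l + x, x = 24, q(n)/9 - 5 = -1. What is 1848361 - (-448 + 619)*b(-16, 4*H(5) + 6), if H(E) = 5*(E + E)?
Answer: 22134433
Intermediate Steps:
H(E) = 10*E (H(E) = 5*(2*E) = 10*E)
q(n) = 36 (q(n) = 45 + 9*(-1) = 45 - 9 = 36)
b(w, l) = 24 + 36*l*w (b(w, l) = (36*w)*l + 24 = 36*l*w + 24 = 24 + 36*l*w)
1848361 - (-448 + 619)*b(-16, 4*H(5) + 6) = 1848361 - (-448 + 619)*(24 + 36*(4*(10*5) + 6)*(-16)) = 1848361 - 171*(24 + 36*(4*50 + 6)*(-16)) = 1848361 - 171*(24 + 36*(200 + 6)*(-16)) = 1848361 - 171*(24 + 36*206*(-16)) = 1848361 - 171*(24 - 118656) = 1848361 - 171*(-118632) = 1848361 - 1*(-20286072) = 1848361 + 20286072 = 22134433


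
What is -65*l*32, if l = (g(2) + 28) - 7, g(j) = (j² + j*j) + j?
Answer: -64480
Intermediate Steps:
g(j) = j + 2*j² (g(j) = (j² + j²) + j = 2*j² + j = j + 2*j²)
l = 31 (l = (2*(1 + 2*2) + 28) - 7 = (2*(1 + 4) + 28) - 7 = (2*5 + 28) - 7 = (10 + 28) - 7 = 38 - 7 = 31)
-65*l*32 = -65*31*32 = -2015*32 = -64480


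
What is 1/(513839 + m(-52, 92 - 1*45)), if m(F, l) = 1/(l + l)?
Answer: 94/48300867 ≈ 1.9461e-6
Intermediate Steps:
m(F, l) = 1/(2*l)
1/(513839 + m(-52, 92 - 1*45)) = 1/(513839 + 1/(2*(92 - 1*45))) = 1/(513839 + 1/(2*(92 - 45))) = 1/(513839 + (½)/47) = 1/(513839 + (½)*(1/47)) = 1/(513839 + 1/94) = 1/(48300867/94) = 94/48300867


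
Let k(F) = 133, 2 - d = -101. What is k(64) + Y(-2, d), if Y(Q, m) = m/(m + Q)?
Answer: 13536/101 ≈ 134.02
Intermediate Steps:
d = 103 (d = 2 - 1*(-101) = 2 + 101 = 103)
Y(Q, m) = m/(Q + m)
k(64) + Y(-2, d) = 133 + 103/(-2 + 103) = 133 + 103/101 = 13536/101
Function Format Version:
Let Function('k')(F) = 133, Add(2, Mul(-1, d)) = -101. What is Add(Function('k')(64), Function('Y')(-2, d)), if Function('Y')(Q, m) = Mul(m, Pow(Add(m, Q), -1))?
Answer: Rational(13536, 101) ≈ 134.02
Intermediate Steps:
d = 103 (d = Add(2, Mul(-1, -101)) = Add(2, 101) = 103)
Function('Y')(Q, m) = Mul(m, Pow(Add(Q, m), -1))
Add(Function('k')(64), Function('Y')(-2, d)) = Add(133, Mul(103, Pow(Add(-2, 103), -1))) = Add(133, Mul(103, Pow(101, -1))) = Add(133, Mul(103, Rational(1, 101))) = Add(133, Rational(103, 101)) = Rational(13536, 101)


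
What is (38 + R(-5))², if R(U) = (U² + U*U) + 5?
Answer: 8649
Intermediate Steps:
R(U) = 5 + 2*U² (R(U) = (U² + U²) + 5 = 2*U² + 5 = 5 + 2*U²)
(38 + R(-5))² = (38 + (5 + 2*(-5)²))² = (38 + (5 + 2*25))² = (38 + (5 + 50))² = (38 + 55)² = 93² = 8649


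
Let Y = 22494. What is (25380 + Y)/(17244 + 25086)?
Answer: 7979/7055 ≈ 1.1310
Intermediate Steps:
(25380 + Y)/(17244 + 25086) = (25380 + 22494)/(17244 + 25086) = 47874/42330 = 47874*(1/42330) = 7979/7055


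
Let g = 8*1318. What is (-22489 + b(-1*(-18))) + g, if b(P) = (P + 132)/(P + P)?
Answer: -71645/6 ≈ -11941.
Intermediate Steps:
b(P) = (132 + P)/(2*P) (b(P) = (132 + P)/((2*P)) = (132 + P)*(1/(2*P)) = (132 + P)/(2*P))
g = 10544
(-22489 + b(-1*(-18))) + g = (-22489 + (132 - 1*(-18))/(2*((-1*(-18))))) + 10544 = (-22489 + (½)*(132 + 18)/18) + 10544 = (-22489 + (½)*(1/18)*150) + 10544 = (-22489 + 25/6) + 10544 = -134909/6 + 10544 = -71645/6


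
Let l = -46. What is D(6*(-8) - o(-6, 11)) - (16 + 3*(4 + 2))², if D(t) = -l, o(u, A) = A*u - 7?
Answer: -1110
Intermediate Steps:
o(u, A) = -7 + A*u
D(t) = 46 (D(t) = -1*(-46) = 46)
D(6*(-8) - o(-6, 11)) - (16 + 3*(4 + 2))² = 46 - (16 + 3*(4 + 2))² = 46 - (16 + 3*6)² = 46 - (16 + 18)² = 46 - 1*34² = 46 - 1*1156 = 46 - 1156 = -1110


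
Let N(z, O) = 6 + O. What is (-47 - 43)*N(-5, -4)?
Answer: -180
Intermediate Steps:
(-47 - 43)*N(-5, -4) = (-47 - 43)*(6 - 4) = -90*2 = -180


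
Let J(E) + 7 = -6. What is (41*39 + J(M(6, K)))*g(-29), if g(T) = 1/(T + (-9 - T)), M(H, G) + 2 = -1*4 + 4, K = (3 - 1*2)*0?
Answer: -1586/9 ≈ -176.22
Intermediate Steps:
K = 0 (K = (3 - 2)*0 = 1*0 = 0)
M(H, G) = -2 (M(H, G) = -2 + (-1*4 + 4) = -2 + (-4 + 4) = -2 + 0 = -2)
J(E) = -13 (J(E) = -7 - 6 = -13)
g(T) = -⅑ (g(T) = 1/(-9) = -⅑)
(41*39 + J(M(6, K)))*g(-29) = (41*39 - 13)*(-⅑) = (1599 - 13)*(-⅑) = 1586*(-⅑) = -1586/9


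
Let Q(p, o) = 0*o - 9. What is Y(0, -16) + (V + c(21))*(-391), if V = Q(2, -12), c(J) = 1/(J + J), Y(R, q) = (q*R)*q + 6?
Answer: 147659/42 ≈ 3515.7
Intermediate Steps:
Q(p, o) = -9 (Q(p, o) = 0 - 9 = -9)
Y(R, q) = 6 + R*q**2 (Y(R, q) = (R*q)*q + 6 = R*q**2 + 6 = 6 + R*q**2)
c(J) = 1/(2*J)
V = -9
Y(0, -16) + (V + c(21))*(-391) = (6 + 0*(-16)**2) + (-9 + (1/2)/21)*(-391) = (6 + 0*256) + (-9 + (1/2)*(1/21))*(-391) = (6 + 0) + (-9 + 1/42)*(-391) = 6 - 377/42*(-391) = 6 + 147407/42 = 147659/42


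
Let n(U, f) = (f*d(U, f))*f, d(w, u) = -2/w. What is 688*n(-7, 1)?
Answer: 1376/7 ≈ 196.57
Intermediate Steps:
n(U, f) = -2*f²/U (n(U, f) = (f*(-2/U))*f = (-2*f/U)*f = -2*f²/U)
688*n(-7, 1) = 688*(-2*1²/(-7)) = 688*(-2*(-⅐)*1) = 688*(2/7) = 1376/7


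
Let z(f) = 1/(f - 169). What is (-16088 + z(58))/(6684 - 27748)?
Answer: 1785769/2338104 ≈ 0.76377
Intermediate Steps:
z(f) = 1/(-169 + f)
(-16088 + z(58))/(6684 - 27748) = (-16088 + 1/(-169 + 58))/(6684 - 27748) = (-16088 + 1/(-111))/(-21064) = (-16088 - 1/111)*(-1/21064) = -1785769/111*(-1/21064) = 1785769/2338104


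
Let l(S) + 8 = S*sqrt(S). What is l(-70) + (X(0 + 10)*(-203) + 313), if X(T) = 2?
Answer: -101 - 70*I*sqrt(70) ≈ -101.0 - 585.66*I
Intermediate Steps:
l(S) = -8 + S**(3/2) (l(S) = -8 + S*sqrt(S) = -8 + S**(3/2))
l(-70) + (X(0 + 10)*(-203) + 313) = (-8 + (-70)**(3/2)) + (2*(-203) + 313) = (-8 - 70*I*sqrt(70)) + (-406 + 313) = (-8 - 70*I*sqrt(70)) - 93 = -101 - 70*I*sqrt(70)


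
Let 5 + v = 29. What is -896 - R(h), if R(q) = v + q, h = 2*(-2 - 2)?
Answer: -912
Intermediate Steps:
v = 24 (v = -5 + 29 = 24)
h = -8 (h = 2*(-4) = -8)
R(q) = 24 + q
-896 - R(h) = -896 - (24 - 8) = -896 - 1*16 = -896 - 16 = -912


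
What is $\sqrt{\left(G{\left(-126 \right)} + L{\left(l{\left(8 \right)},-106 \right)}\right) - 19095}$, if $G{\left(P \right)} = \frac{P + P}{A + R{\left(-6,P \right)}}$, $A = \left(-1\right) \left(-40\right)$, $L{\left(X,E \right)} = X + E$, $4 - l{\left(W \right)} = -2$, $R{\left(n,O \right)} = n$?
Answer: $\frac{i \sqrt{5549497}}{17} \approx 138.57 i$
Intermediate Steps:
$l{\left(W \right)} = 6$ ($l{\left(W \right)} = 4 - -2 = 4 + 2 = 6$)
$L{\left(X,E \right)} = E + X$
$A = 40$
$G{\left(P \right)} = \frac{P}{17}$ ($G{\left(P \right)} = \frac{P + P}{40 - 6} = \frac{2 P}{34} = 2 P \frac{1}{34} = \frac{P}{17}$)
$\sqrt{\left(G{\left(-126 \right)} + L{\left(l{\left(8 \right)},-106 \right)}\right) - 19095} = \sqrt{\left(\frac{1}{17} \left(-126\right) + \left(-106 + 6\right)\right) - 19095} = \sqrt{\left(- \frac{126}{17} - 100\right) - 19095} = \sqrt{- \frac{1826}{17} - 19095} = \sqrt{- \frac{326441}{17}} = \frac{i \sqrt{5549497}}{17}$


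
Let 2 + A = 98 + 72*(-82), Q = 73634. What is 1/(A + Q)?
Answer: 1/67826 ≈ 1.4744e-5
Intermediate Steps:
A = -5808 (A = -2 + (98 + 72*(-82)) = -2 + (98 - 5904) = -2 - 5806 = -5808)
1/(A + Q) = 1/(-5808 + 73634) = 1/67826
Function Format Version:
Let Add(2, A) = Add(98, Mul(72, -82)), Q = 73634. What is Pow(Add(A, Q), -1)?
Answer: Rational(1, 67826) ≈ 1.4744e-5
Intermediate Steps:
A = -5808 (A = Add(-2, Add(98, Mul(72, -82))) = Add(-2, Add(98, -5904)) = Add(-2, -5806) = -5808)
Pow(Add(A, Q), -1) = Pow(Add(-5808, 73634), -1) = Pow(67826, -1) = Rational(1, 67826)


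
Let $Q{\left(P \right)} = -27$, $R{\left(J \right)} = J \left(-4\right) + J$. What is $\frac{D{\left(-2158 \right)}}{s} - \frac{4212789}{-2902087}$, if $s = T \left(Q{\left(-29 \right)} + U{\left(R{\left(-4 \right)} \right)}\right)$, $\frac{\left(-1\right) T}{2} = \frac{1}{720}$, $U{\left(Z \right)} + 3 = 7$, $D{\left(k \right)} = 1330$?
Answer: $\frac{1389616149747}{66748001} \approx 20819.0$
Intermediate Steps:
$R{\left(J \right)} = - 3 J$ ($R{\left(J \right)} = - 4 J + J = - 3 J$)
$U{\left(Z \right)} = 4$ ($U{\left(Z \right)} = -3 + 7 = 4$)
$T = - \frac{1}{360}$ ($T = - \frac{2}{720} = \left(-2\right) \frac{1}{720} = - \frac{1}{360} \approx -0.0027778$)
$s = \frac{23}{360}$ ($s = - \frac{-27 + 4}{360} = \left(- \frac{1}{360}\right) \left(-23\right) = \frac{23}{360} \approx 0.063889$)
$\frac{D{\left(-2158 \right)}}{s} - \frac{4212789}{-2902087} = \frac{1330}{\frac{23}{360}} - \frac{4212789}{-2902087} = 1330 \cdot \frac{360}{23} - - \frac{4212789}{2902087} = \frac{478800}{23} + \frac{4212789}{2902087} = \frac{1389616149747}{66748001}$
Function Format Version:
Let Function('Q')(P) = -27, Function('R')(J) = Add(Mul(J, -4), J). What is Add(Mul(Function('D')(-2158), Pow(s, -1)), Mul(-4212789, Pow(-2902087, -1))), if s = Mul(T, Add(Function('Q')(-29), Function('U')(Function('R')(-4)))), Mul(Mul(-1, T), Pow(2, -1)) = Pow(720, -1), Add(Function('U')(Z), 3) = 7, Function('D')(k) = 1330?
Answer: Rational(1389616149747, 66748001) ≈ 20819.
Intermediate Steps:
Function('R')(J) = Mul(-3, J) (Function('R')(J) = Add(Mul(-4, J), J) = Mul(-3, J))
Function('U')(Z) = 4 (Function('U')(Z) = Add(-3, 7) = 4)
T = Rational(-1, 360) (T = Mul(-2, Pow(720, -1)) = Mul(-2, Rational(1, 720)) = Rational(-1, 360) ≈ -0.0027778)
s = Rational(23, 360) (s = Mul(Rational(-1, 360), Add(-27, 4)) = Mul(Rational(-1, 360), -23) = Rational(23, 360) ≈ 0.063889)
Add(Mul(Function('D')(-2158), Pow(s, -1)), Mul(-4212789, Pow(-2902087, -1))) = Add(Mul(1330, Pow(Rational(23, 360), -1)), Mul(-4212789, Pow(-2902087, -1))) = Add(Mul(1330, Rational(360, 23)), Mul(-4212789, Rational(-1, 2902087))) = Add(Rational(478800, 23), Rational(4212789, 2902087)) = Rational(1389616149747, 66748001)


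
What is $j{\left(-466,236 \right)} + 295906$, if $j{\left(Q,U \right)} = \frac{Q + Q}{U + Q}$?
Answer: $\frac{34029656}{115} \approx 2.9591 \cdot 10^{5}$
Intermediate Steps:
$j{\left(Q,U \right)} = \frac{2 Q}{Q + U}$
$j{\left(-466,236 \right)} + 295906 = 2 \left(-466\right) \frac{1}{-466 + 236} + 295906 = 2 \left(-466\right) \frac{1}{-230} + 295906 = 2 \left(-466\right) \left(- \frac{1}{230}\right) + 295906 = \frac{466}{115} + 295906 = \frac{34029656}{115}$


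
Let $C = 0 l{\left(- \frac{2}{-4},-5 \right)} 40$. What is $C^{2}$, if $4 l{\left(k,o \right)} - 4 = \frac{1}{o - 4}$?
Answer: $0$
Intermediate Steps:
$l{\left(k,o \right)} = 1 + \frac{1}{4 \left(-4 + o\right)}$ ($l{\left(k,o \right)} = 1 + \frac{1}{4 \left(o - 4\right)} = 1 + \frac{1}{4 \left(-4 + o\right)}$)
$C = 0$ ($C = 0 \frac{- \frac{15}{4} - 5}{-4 - 5} \cdot 40 = 0 \frac{1}{-9} \left(- \frac{35}{4}\right) 40 = 0 \left(\left(- \frac{1}{9}\right) \left(- \frac{35}{4}\right)\right) 40 = 0 \cdot \frac{35}{36} \cdot 40 = 0 \cdot 40 = 0$)
$C^{2} = 0^{2} = 0$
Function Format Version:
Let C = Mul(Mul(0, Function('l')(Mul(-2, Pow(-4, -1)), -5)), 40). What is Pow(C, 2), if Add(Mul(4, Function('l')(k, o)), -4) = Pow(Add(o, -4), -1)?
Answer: 0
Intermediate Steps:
Function('l')(k, o) = Add(1, Mul(Rational(1, 4), Pow(Add(-4, o), -1))) (Function('l')(k, o) = Add(1, Mul(Rational(1, 4), Pow(Add(o, -4), -1))) = Add(1, Mul(Rational(1, 4), Pow(Add(-4, o), -1))))
C = 0 (C = Mul(Mul(0, Mul(Pow(Add(-4, -5), -1), Add(Rational(-15, 4), -5))), 40) = Mul(Mul(0, Mul(Pow(-9, -1), Rational(-35, 4))), 40) = Mul(Mul(0, Mul(Rational(-1, 9), Rational(-35, 4))), 40) = Mul(Mul(0, Rational(35, 36)), 40) = Mul(0, 40) = 0)
Pow(C, 2) = Pow(0, 2) = 0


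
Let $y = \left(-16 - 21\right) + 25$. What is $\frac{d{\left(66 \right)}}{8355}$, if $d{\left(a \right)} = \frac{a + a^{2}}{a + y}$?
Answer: $\frac{737}{75195} \approx 0.0098012$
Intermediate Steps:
$y = -12$ ($y = -37 + 25 = -12$)
$d{\left(a \right)} = \frac{a + a^{2}}{-12 + a}$ ($d{\left(a \right)} = \frac{a + a^{2}}{a - 12} = \frac{a + a^{2}}{-12 + a}$)
$\frac{d{\left(66 \right)}}{8355} = \frac{66 \frac{1}{-12 + 66} \left(1 + 66\right)}{8355} = 66 \cdot \frac{1}{54} \cdot 67 \cdot \frac{1}{8355} = \frac{737}{9} \cdot \frac{1}{8355} = \frac{737}{75195}$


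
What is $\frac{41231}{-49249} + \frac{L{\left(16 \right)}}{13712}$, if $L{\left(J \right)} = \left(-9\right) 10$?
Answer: $- \frac{284895941}{337651144} \approx -0.84376$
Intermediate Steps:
$L{\left(J \right)} = -90$
$\frac{41231}{-49249} + \frac{L{\left(16 \right)}}{13712} = \frac{41231}{-49249} - \frac{90}{13712} = 41231 \left(- \frac{1}{49249}\right) - \frac{45}{6856} = - \frac{41231}{49249} - \frac{45}{6856} = - \frac{284895941}{337651144}$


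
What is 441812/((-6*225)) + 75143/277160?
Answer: -12235117087/37416600 ≈ -327.00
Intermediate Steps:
441812/((-6*225)) + 75143/277160 = 441812/(-1350) + 75143*(1/277160) = 441812*(-1/1350) + 75143/277160 = -220906/675 + 75143/277160 = -12235117087/37416600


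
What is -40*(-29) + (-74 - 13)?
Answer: 1073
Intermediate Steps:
-40*(-29) + (-74 - 13) = 1160 - 87 = 1073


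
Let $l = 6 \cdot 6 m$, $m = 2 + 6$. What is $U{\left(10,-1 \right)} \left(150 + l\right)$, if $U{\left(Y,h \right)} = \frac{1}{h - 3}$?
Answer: $- \frac{219}{2} \approx -109.5$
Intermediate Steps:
$m = 8$
$U{\left(Y,h \right)} = \frac{1}{-3 + h}$
$l = 288$ ($l = 6 \cdot 6 \cdot 8 = 36 \cdot 8 = 288$)
$U{\left(10,-1 \right)} \left(150 + l\right) = \frac{150 + 288}{-3 - 1} = \frac{1}{-4} \cdot 438 = \left(- \frac{1}{4}\right) 438 = - \frac{219}{2}$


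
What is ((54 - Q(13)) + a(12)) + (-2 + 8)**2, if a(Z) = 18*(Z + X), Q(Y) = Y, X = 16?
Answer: 581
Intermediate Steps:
a(Z) = 288 + 18*Z (a(Z) = 18*(Z + 16) = 18*(16 + Z) = 288 + 18*Z)
((54 - Q(13)) + a(12)) + (-2 + 8)**2 = ((54 - 1*13) + (288 + 18*12)) + (-2 + 8)**2 = ((54 - 13) + (288 + 216)) + 6**2 = (41 + 504) + 36 = 545 + 36 = 581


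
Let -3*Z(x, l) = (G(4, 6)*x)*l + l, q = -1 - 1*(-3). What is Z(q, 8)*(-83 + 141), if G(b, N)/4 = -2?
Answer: 2320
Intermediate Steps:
q = 2 (q = -1 + 3 = 2)
G(b, N) = -8 (G(b, N) = 4*(-2) = -8)
Z(x, l) = -l/3 + 8*l*x/3 (Z(x, l) = -((-8*x)*l + l)/3 = -(-8*l*x + l)/3 = -(l - 8*l*x)/3 = -l/3 + 8*l*x/3)
Z(q, 8)*(-83 + 141) = ((⅓)*8*(-1 + 8*2))*(-83 + 141) = ((⅓)*8*(-1 + 16))*58 = ((⅓)*8*15)*58 = 40*58 = 2320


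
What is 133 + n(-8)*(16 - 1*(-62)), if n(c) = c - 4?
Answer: -803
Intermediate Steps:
n(c) = -4 + c
133 + n(-8)*(16 - 1*(-62)) = 133 + (-4 - 8)*(16 - 1*(-62)) = 133 - 12*(16 + 62) = 133 - 12*78 = 133 - 936 = -803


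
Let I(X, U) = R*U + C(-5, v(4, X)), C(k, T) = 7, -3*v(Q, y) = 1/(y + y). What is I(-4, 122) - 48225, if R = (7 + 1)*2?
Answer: -46266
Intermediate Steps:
v(Q, y) = -1/(6*y) (v(Q, y) = -1/(3*(y + y)) = -1/(2*y)/3 = -1/(6*y))
R = 16 (R = 8*2 = 16)
I(X, U) = 7 + 16*U (I(X, U) = 16*U + 7 = 7 + 16*U)
I(-4, 122) - 48225 = (7 + 16*122) - 48225 = (7 + 1952) - 48225 = 1959 - 48225 = -46266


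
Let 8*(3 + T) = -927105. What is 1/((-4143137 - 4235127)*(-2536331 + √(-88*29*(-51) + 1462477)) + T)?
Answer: 1360003237983544/28900130459579152372677497073 + 536208896*√1592629/28900130459579152372677497073 ≈ 4.7082e-14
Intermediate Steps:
T = -927129/8 (T = -3 + (⅛)*(-927105) = -3 - 927105/8 = -927129/8 ≈ -1.1589e+5)
1/((-4143137 - 4235127)*(-2536331 + √(-88*29*(-51) + 1462477)) + T) = 1/((-4143137 - 4235127)*(-2536331 + √(-88*29*(-51) + 1462477)) - 927129/8) = 1/(-8378264*(-2536331 + √(-2552*(-51) + 1462477)) - 927129/8) = 1/(-8378264*(-2536331 + √(130152 + 1462477)) - 927129/8) = 1/(-8378264*(-2536331 + √1592629) - 927129/8) = 1/((21250050709384 - 8378264*√1592629) - 927129/8) = 1/(170000404747943/8 - 8378264*√1592629)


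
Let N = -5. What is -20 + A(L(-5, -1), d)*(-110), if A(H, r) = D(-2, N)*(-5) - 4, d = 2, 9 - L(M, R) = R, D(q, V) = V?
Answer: -2330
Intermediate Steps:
L(M, R) = 9 - R
A(H, r) = 21 (A(H, r) = -5*(-5) - 4 = 25 - 4 = 21)
-20 + A(L(-5, -1), d)*(-110) = -20 + 21*(-110) = -20 - 2310 = -2330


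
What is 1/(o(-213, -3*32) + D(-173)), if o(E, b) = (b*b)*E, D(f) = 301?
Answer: -1/1962707 ≈ -5.0950e-7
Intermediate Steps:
o(E, b) = E*b² (o(E, b) = b²*E = E*b²)
1/(o(-213, -3*32) + D(-173)) = 1/(-213*(-3*32)² + 301) = 1/(-213*(-96)² + 301) = 1/(-213*9216 + 301) = 1/(-1963008 + 301) = 1/(-1962707) = -1/1962707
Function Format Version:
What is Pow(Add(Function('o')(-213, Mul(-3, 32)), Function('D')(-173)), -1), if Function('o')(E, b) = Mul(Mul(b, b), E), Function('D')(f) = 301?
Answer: Rational(-1, 1962707) ≈ -5.0950e-7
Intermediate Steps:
Function('o')(E, b) = Mul(E, Pow(b, 2)) (Function('o')(E, b) = Mul(Pow(b, 2), E) = Mul(E, Pow(b, 2)))
Pow(Add(Function('o')(-213, Mul(-3, 32)), Function('D')(-173)), -1) = Pow(Add(Mul(-213, Pow(Mul(-3, 32), 2)), 301), -1) = Pow(Add(Mul(-213, Pow(-96, 2)), 301), -1) = Pow(Add(Mul(-213, 9216), 301), -1) = Pow(Add(-1963008, 301), -1) = Pow(-1962707, -1) = Rational(-1, 1962707)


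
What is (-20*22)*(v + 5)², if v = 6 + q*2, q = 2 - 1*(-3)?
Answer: -194040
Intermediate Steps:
q = 5 (q = 2 + 3 = 5)
v = 16 (v = 6 + 5*2 = 6 + 10 = 16)
(-20*22)*(v + 5)² = (-20*22)*(16 + 5)² = -440*21² = -440*441 = -194040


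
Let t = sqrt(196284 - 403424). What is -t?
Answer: -2*I*sqrt(51785) ≈ -455.13*I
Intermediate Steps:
t = 2*I*sqrt(51785) (t = sqrt(-207140) = 2*I*sqrt(51785) ≈ 455.13*I)
-t = -2*I*sqrt(51785)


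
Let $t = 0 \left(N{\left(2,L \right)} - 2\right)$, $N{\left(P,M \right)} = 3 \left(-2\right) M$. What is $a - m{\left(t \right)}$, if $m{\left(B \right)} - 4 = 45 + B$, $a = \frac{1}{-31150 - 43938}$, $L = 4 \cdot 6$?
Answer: $- \frac{3679313}{75088} \approx -49.0$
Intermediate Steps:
$L = 24$
$a = - \frac{1}{75088}$ ($a = \frac{1}{-75088} = - \frac{1}{75088} \approx -1.3318 \cdot 10^{-5}$)
$N{\left(P,M \right)} = - 6 M$
$t = 0$ ($t = 0 \left(\left(-6\right) 24 - 2\right) = 0 \left(-144 - 2\right) = 0 \left(-146\right) = 0$)
$m{\left(B \right)} = 49 + B$ ($m{\left(B \right)} = 4 + \left(45 + B\right) = 49 + B$)
$a - m{\left(t \right)} = - \frac{1}{75088} - \left(49 + 0\right) = - \frac{1}{75088} - 49 = - \frac{3679313}{75088}$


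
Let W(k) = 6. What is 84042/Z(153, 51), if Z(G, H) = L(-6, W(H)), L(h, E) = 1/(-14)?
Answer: -1176588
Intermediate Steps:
L(h, E) = -1/14
Z(G, H) = -1/14
84042/Z(153, 51) = 84042/(-1/14) = 84042*(-14) = -1176588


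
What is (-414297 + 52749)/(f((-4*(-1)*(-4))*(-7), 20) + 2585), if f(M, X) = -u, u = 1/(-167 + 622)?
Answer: -9139130/65343 ≈ -139.86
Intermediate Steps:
u = 1/455 ≈ 0.0021978
f(M, X) = -1/455 (f(M, X) = -1*1/455 = -1/455)
(-414297 + 52749)/(f((-4*(-1)*(-4))*(-7), 20) + 2585) = (-414297 + 52749)/(-1/455 + 2585) = -361548/1176174/455 = -361548*455/1176174 = -9139130/65343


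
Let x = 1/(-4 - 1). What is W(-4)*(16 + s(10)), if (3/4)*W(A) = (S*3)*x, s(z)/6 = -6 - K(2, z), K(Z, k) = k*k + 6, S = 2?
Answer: 5248/5 ≈ 1049.6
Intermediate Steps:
K(Z, k) = 6 + k**2 (K(Z, k) = k**2 + 6 = 6 + k**2)
x = -1/5 (x = 1/(-5) = -1/5 ≈ -0.20000)
s(z) = -72 - 6*z**2 (s(z) = 6*(-6 - (6 + z**2)) = 6*(-6 + (-6 - z**2)) = 6*(-12 - z**2) = -72 - 6*z**2)
W(A) = -8/5 (W(A) = 4*((2*3)*(-1/5))/3 = 4*(6*(-1/5))/3 = (4/3)*(-6/5) = -8/5)
W(-4)*(16 + s(10)) = -8*(16 + (-72 - 6*10**2))/5 = -8*(16 + (-72 - 6*100))/5 = -8*(16 + (-72 - 600))/5 = -8*(16 - 672)/5 = -8/5*(-656) = 5248/5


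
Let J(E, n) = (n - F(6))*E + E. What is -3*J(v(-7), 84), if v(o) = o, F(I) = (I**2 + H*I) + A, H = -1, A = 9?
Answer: 966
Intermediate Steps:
F(I) = 9 + I**2 - I (F(I) = (I**2 - I) + 9 = 9 + I**2 - I)
J(E, n) = E + E*(-39 + n) (J(E, n) = (n - (9 + 6**2 - 1*6))*E + E = (n - (9 + 36 - 6))*E + E = (n - 1*39)*E + E = (n - 39)*E + E = (-39 + n)*E + E = E*(-39 + n) + E = E + E*(-39 + n))
-3*J(v(-7), 84) = -(-21)*(-38 + 84) = -(-21)*46 = -3*(-322) = 966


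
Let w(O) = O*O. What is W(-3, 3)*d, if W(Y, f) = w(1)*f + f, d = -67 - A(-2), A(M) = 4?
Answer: -426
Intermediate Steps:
w(O) = O²
d = -71 (d = -67 - 1*4 = -67 - 4 = -71)
W(Y, f) = 2*f (W(Y, f) = 1²*f + f = 1*f + f = f + f = 2*f)
W(-3, 3)*d = (2*3)*(-71) = 6*(-71) = -426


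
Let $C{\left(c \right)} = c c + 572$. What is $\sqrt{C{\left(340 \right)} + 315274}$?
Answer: $\sqrt{431446} \approx 656.85$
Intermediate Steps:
$C{\left(c \right)} = 572 + c^{2}$ ($C{\left(c \right)} = c^{2} + 572 = 572 + c^{2}$)
$\sqrt{C{\left(340 \right)} + 315274} = \sqrt{\left(572 + 340^{2}\right) + 315274} = \sqrt{\left(572 + 115600\right) + 315274} = \sqrt{116172 + 315274} = \sqrt{431446}$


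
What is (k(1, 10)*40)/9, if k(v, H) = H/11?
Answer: 400/99 ≈ 4.0404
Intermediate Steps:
k(v, H) = H/11 (k(v, H) = H*(1/11) = H/11)
(k(1, 10)*40)/9 = (((1/11)*10)*40)/9 = ((10/11)*40)*(⅑) = (400/11)*(⅑) = 400/99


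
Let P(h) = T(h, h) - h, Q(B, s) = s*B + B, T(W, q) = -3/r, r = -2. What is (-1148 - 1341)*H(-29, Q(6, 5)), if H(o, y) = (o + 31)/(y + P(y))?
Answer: -9956/3 ≈ -3318.7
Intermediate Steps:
T(W, q) = 3/2 (T(W, q) = -3/(-2) = -3*(-½) = 3/2)
Q(B, s) = B + B*s (Q(B, s) = B*s + B = B + B*s)
P(h) = 3/2 - h
H(o, y) = 62/3 + 2*o/3 (H(o, y) = (o + 31)/(y + (3/2 - y)) = (31 + o)/(3/2) = (31 + o)*(⅔) = 62/3 + 2*o/3)
(-1148 - 1341)*H(-29, Q(6, 5)) = (-1148 - 1341)*(62/3 + (⅔)*(-29)) = -2489*(62/3 - 58/3) = -2489*4/3 = -9956/3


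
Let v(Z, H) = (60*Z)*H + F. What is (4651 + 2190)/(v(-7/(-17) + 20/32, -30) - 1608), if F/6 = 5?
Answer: -116297/58551 ≈ -1.9863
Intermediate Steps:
F = 30 (F = 6*5 = 30)
v(Z, H) = 30 + 60*H*Z (v(Z, H) = (60*Z)*H + 30 = 60*H*Z + 30 = 30 + 60*H*Z)
(4651 + 2190)/(v(-7/(-17) + 20/32, -30) - 1608) = (4651 + 2190)/((30 + 60*(-30)*(-7/(-17) + 20/32)) - 1608) = 6841/((30 + 60*(-30)*(-7*(-1/17) + 20*(1/32))) - 1608) = 6841/((30 + 60*(-30)*(7/17 + 5/8)) - 1608) = 6841/((30 + 60*(-30)*(141/136)) - 1608) = 6841/((30 - 31725/17) - 1608) = 6841/(-31215/17 - 1608) = 6841/(-58551/17) = 6841*(-17/58551) = -116297/58551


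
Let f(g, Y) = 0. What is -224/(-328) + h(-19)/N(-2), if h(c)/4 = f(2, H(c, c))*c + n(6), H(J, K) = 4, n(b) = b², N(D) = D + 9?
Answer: 6100/287 ≈ 21.254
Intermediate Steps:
N(D) = 9 + D
h(c) = 144 (h(c) = 4*(0*c + 6²) = 4*(0 + 36) = 4*36 = 144)
-224/(-328) + h(-19)/N(-2) = -224/(-328) + 144/(9 - 2) = -224*(-1/328) + 144/7 = 28/41 + 144*(⅐) = 28/41 + 144/7 = 6100/287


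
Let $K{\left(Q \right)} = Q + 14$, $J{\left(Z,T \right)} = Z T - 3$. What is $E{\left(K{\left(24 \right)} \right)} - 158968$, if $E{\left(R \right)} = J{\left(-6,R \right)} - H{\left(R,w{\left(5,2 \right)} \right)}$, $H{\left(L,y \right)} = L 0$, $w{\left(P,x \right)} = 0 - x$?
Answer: $-159199$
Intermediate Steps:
$J{\left(Z,T \right)} = -3 + T Z$ ($J{\left(Z,T \right)} = T Z - 3 = -3 + T Z$)
$w{\left(P,x \right)} = - x$
$K{\left(Q \right)} = 14 + Q$
$H{\left(L,y \right)} = 0$
$E{\left(R \right)} = -3 - 6 R$ ($E{\left(R \right)} = \left(-3 + R \left(-6\right)\right) - 0 = \left(-3 - 6 R\right) + 0 = -3 - 6 R$)
$E{\left(K{\left(24 \right)} \right)} - 158968 = \left(-3 - 6 \left(14 + 24\right)\right) - 158968 = \left(-3 - 228\right) - 158968 = -231 - 158968 = -159199$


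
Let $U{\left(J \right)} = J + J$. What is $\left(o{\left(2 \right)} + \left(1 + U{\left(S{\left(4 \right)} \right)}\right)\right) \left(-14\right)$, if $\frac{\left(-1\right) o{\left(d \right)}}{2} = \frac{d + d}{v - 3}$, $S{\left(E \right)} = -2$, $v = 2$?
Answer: $-70$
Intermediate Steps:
$o{\left(d \right)} = 4 d$ ($o{\left(d \right)} = - 2 \frac{d + d}{2 - 3} = - 2 \frac{2 d}{-1} = - 2 \cdot 2 d \left(-1\right) = - 2 \left(- 2 d\right) = 4 d$)
$U{\left(J \right)} = 2 J$
$\left(o{\left(2 \right)} + \left(1 + U{\left(S{\left(4 \right)} \right)}\right)\right) \left(-14\right) = \left(4 \cdot 2 + \left(1 + 2 \left(-2\right)\right)\right) \left(-14\right) = \left(8 + \left(1 - 4\right)\right) \left(-14\right) = \left(8 - 3\right) \left(-14\right) = 5 \left(-14\right) = -70$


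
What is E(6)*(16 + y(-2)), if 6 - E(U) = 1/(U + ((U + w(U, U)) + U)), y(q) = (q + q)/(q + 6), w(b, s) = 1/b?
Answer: 9720/109 ≈ 89.174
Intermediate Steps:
y(q) = 2*q/(6 + q) (y(q) = (2*q)/(6 + q) = 2*q/(6 + q))
E(U) = 6 - 1/(1/U + 3*U) (E(U) = 6 - 1/(U + ((U + 1/U) + U)) = 6 - 1/(U + (1/U + 2*U)) = 6 - 1/(1/U + 3*U))
E(6)*(16 + y(-2)) = ((6 + 6*(-1 + 18*6))/(1 + 3*6**2))*(16 + 2*(-2)/(6 - 2)) = ((6 + 6*(-1 + 108))/(1 + 3*36))*(16 + 2*(-2)/4) = ((6 + 6*107)/(1 + 108))*(16 + 2*(-2)*(1/4)) = ((6 + 642)/109)*(16 - 1) = ((1/109)*648)*15 = (648/109)*15 = 9720/109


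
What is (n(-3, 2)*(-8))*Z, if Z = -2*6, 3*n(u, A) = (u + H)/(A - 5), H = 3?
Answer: 0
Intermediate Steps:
n(u, A) = (3 + u)/(3*(-5 + A)) (n(u, A) = ((u + 3)/(A - 5))/3 = ((3 + u)/(-5 + A))/3 = (3 + u)/(3*(-5 + A)))
Z = -12
(n(-3, 2)*(-8))*Z = (((3 - 3)/(3*(-5 + 2)))*(-8))*(-12) = (((⅓)*0/(-3))*(-8))*(-12) = (((⅓)*(-⅓)*0)*(-8))*(-12) = (0*(-8))*(-12) = 0*(-12) = 0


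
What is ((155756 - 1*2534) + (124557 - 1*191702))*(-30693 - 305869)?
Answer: -28970247274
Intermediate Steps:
((155756 - 1*2534) + (124557 - 1*191702))*(-30693 - 305869) = ((155756 - 2534) + (124557 - 191702))*(-336562) = (153222 - 67145)*(-336562) = 86077*(-336562) = -28970247274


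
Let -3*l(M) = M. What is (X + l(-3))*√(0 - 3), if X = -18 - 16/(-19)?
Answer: -307*I*√3/19 ≈ -27.986*I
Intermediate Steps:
l(M) = -M/3
X = -326/19 (X = -18 - 16*(-1)/19 = -18 - 1*(-16/19) = -18 + 16/19 = -326/19 ≈ -17.158)
(X + l(-3))*√(0 - 3) = (-326/19 - ⅓*(-3))*√(0 - 3) = (-326/19 + 1)*√(-3) = -307*I*√3/19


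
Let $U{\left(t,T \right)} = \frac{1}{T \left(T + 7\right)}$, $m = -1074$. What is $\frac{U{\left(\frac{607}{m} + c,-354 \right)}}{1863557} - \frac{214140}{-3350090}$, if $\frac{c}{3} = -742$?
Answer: $\frac{4901998974934133}{76688791187142894} \approx 0.063921$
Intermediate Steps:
$c = -2226$ ($c = 3 \left(-742\right) = -2226$)
$U{\left(t,T \right)} = \frac{1}{T \left(7 + T\right)}$
$\frac{U{\left(\frac{607}{m} + c,-354 \right)}}{1863557} - \frac{214140}{-3350090} = \frac{\frac{1}{-354} \frac{1}{7 - 354}}{1863557} - \frac{214140}{-3350090} = - \frac{1}{354 \left(-347\right)} \frac{1}{1863557} - - \frac{21414}{335009} = \left(- \frac{1}{354}\right) \left(- \frac{1}{347}\right) \frac{1}{1863557} + \frac{21414}{335009} = \frac{1}{122838} \cdot \frac{1}{1863557} + \frac{21414}{335009} = \frac{1}{228915614766} + \frac{21414}{335009} = \frac{4901998974934133}{76688791187142894}$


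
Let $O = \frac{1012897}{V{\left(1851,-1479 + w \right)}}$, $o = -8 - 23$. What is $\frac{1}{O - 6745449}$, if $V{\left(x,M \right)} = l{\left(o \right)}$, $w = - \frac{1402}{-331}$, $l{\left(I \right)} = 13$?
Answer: $- \frac{13}{86677940} \approx -1.4998 \cdot 10^{-7}$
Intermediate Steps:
$o = -31$ ($o = -8 - 23 = -31$)
$w = \frac{1402}{331}$ ($w = \left(-1402\right) \left(- \frac{1}{331}\right) = \frac{1402}{331} \approx 4.2356$)
$V{\left(x,M \right)} = 13$
$O = \frac{1012897}{13} \approx 77915.0$
$\frac{1}{O - 6745449} = \frac{1}{\frac{1012897}{13} - 6745449} = \frac{1}{- \frac{86677940}{13}} = - \frac{13}{86677940}$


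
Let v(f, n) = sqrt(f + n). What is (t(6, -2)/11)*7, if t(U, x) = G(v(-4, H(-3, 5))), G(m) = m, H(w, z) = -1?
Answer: 7*I*sqrt(5)/11 ≈ 1.423*I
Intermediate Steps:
t(U, x) = I*sqrt(5) (t(U, x) = sqrt(-4 - 1) = sqrt(-5) = I*sqrt(5))
(t(6, -2)/11)*7 = ((I*sqrt(5))/11)*7 = ((I*sqrt(5))*(1/11))*7 = (I*sqrt(5)/11)*7 = 7*I*sqrt(5)/11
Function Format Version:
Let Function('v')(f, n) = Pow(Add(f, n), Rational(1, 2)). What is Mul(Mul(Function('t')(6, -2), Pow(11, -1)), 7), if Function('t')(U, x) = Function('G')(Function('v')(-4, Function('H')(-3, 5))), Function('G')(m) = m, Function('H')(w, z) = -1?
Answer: Mul(Rational(7, 11), I, Pow(5, Rational(1, 2))) ≈ Mul(1.4230, I)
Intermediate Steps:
Function('t')(U, x) = Mul(I, Pow(5, Rational(1, 2))) (Function('t')(U, x) = Pow(Add(-4, -1), Rational(1, 2)) = Pow(-5, Rational(1, 2)) = Mul(I, Pow(5, Rational(1, 2))))
Mul(Mul(Function('t')(6, -2), Pow(11, -1)), 7) = Mul(Mul(Mul(I, Pow(5, Rational(1, 2))), Pow(11, -1)), 7) = Mul(Mul(Mul(I, Pow(5, Rational(1, 2))), Rational(1, 11)), 7) = Mul(Mul(Rational(1, 11), I, Pow(5, Rational(1, 2))), 7) = Mul(Rational(7, 11), I, Pow(5, Rational(1, 2)))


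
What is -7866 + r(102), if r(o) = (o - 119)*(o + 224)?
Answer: -13408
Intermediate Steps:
r(o) = (-119 + o)*(224 + o)
-7866 + r(102) = -7866 + (-26656 + 102² + 105*102) = -7866 + (-26656 + 10404 + 10710) = -7866 - 5542 = -13408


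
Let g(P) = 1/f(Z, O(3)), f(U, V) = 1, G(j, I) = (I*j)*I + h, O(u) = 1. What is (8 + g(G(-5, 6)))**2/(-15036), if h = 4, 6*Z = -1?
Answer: -27/5012 ≈ -0.0053871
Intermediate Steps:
Z = -1/6 (Z = (1/6)*(-1) = -1/6 ≈ -0.16667)
G(j, I) = 4 + j*I**2 (G(j, I) = (I*j)*I + 4 = j*I**2 + 4 = 4 + j*I**2)
g(P) = 1 (g(P) = 1/1 = 1)
(8 + g(G(-5, 6)))**2/(-15036) = (8 + 1)**2/(-15036) = 9**2*(-1/15036) = 81*(-1/15036) = -27/5012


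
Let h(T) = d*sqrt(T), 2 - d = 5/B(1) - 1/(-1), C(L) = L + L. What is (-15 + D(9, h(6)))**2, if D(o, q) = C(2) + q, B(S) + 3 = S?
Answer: 389/2 - 77*sqrt(6) ≈ 5.8893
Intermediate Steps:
C(L) = 2*L
B(S) = -3 + S
d = 7/2 (d = 2 - (5/(-3 + 1) - 1/(-1)) = 2 - (5/(-2) - 1*(-1)) = 2 - (5*(-1/2) + 1) = 2 - (-5/2 + 1) = 2 - 1*(-3/2) = 2 + 3/2 = 7/2 ≈ 3.5000)
h(T) = 7*sqrt(T)/2
D(o, q) = 4 + q (D(o, q) = 2*2 + q = 4 + q)
(-15 + D(9, h(6)))**2 = (-15 + (4 + 7*sqrt(6)/2))**2 = (-11 + 7*sqrt(6)/2)**2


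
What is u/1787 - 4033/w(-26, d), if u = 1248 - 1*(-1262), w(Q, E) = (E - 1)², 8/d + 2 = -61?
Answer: -28591814989/9008267 ≈ -3174.0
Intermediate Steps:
d = -8/63 (d = 8/(-2 - 61) = 8/(-63) = 8*(-1/63) = -8/63 ≈ -0.12698)
w(Q, E) = (-1 + E)²
u = 2510 (u = 1248 + 1262 = 2510)
u/1787 - 4033/w(-26, d) = 2510/1787 - 4033/(-1 - 8/63)² = 2510*(1/1787) - 4033/((-71/63)²) = 2510/1787 - 4033/5041/3969 = 2510/1787 - 4033*3969/5041 = 2510/1787 - 16006977/5041 = -28591814989/9008267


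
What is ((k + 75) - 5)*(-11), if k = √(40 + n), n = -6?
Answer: -770 - 11*√34 ≈ -834.14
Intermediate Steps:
k = √34 (k = √(40 - 6) = √34 ≈ 5.8309)
((k + 75) - 5)*(-11) = ((√34 + 75) - 5)*(-11) = ((75 + √34) - 5)*(-11) = (70 + √34)*(-11) = -770 - 11*√34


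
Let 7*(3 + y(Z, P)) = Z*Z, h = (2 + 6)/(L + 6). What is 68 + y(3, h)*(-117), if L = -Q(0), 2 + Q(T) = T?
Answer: 1880/7 ≈ 268.57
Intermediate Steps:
Q(T) = -2 + T
L = 2 (L = -(-2 + 0) = -1*(-2) = 2)
h = 1 (h = (2 + 6)/(2 + 6) = 8/8 = 8*(⅛) = 1)
y(Z, P) = -3 + Z²/7 (y(Z, P) = -3 + (Z*Z)/7 = -3 + Z²/7)
68 + y(3, h)*(-117) = 68 + (-3 + (⅐)*3²)*(-117) = 68 + (-3 + (⅐)*9)*(-117) = 68 + (-3 + 9/7)*(-117) = 68 - 12/7*(-117) = 68 + 1404/7 = 1880/7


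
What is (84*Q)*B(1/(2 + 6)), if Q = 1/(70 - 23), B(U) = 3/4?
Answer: 63/47 ≈ 1.3404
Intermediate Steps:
B(U) = ¾ (B(U) = 3*(¼) = ¾)
Q = 1/47 ≈ 0.021277
(84*Q)*B(1/(2 + 6)) = (84*(1/47))*(¾) = (84/47)*(¾) = 63/47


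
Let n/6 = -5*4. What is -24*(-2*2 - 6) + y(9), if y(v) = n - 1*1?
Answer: 119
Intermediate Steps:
n = -120 (n = 6*(-5*4) = 6*(-20) = -120)
y(v) = -121 (y(v) = -120 - 1*1 = -120 - 1 = -121)
-24*(-2*2 - 6) + y(9) = -24*(-2*2 - 6) - 121 = -24*(-4 - 6) - 121 = -24*(-10) - 121 = 240 - 121 = 119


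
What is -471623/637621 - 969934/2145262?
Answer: -116443227660/97704578693 ≈ -1.1918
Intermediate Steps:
-471623/637621 - 969934/2145262 = -471623*1/637621 - 969934*1/2145262 = -471623/637621 - 69281/153233 = -116443227660/97704578693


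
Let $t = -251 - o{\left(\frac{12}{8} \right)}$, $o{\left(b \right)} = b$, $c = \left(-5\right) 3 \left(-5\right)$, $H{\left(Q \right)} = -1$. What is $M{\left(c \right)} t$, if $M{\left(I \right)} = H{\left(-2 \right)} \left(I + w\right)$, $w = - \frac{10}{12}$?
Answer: $\frac{224725}{12} \approx 18727.0$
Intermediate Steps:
$w = - \frac{5}{6}$ ($w = \left(-10\right) \frac{1}{12} = - \frac{5}{6} \approx -0.83333$)
$c = 75$ ($c = \left(-15\right) \left(-5\right) = 75$)
$t = - \frac{505}{2}$ ($t = -251 - \frac{12}{8} = -251 - 12 \cdot \frac{1}{8} = -251 - \frac{3}{2} = - \frac{505}{2} \approx -252.5$)
$M{\left(I \right)} = \frac{5}{6} - I$ ($M{\left(I \right)} = - (I - \frac{5}{6}) = - (- \frac{5}{6} + I) = \frac{5}{6} - I$)
$M{\left(c \right)} t = \left(\frac{5}{6} - 75\right) \left(- \frac{505}{2}\right) = \left(- \frac{445}{6}\right) \left(- \frac{505}{2}\right) = \frac{224725}{12}$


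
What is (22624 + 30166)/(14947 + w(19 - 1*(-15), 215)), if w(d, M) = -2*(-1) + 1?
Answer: 5279/1495 ≈ 3.5311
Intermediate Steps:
w(d, M) = 3 (w(d, M) = 2 + 1 = 3)
(22624 + 30166)/(14947 + w(19 - 1*(-15), 215)) = (22624 + 30166)/(14947 + 3) = 52790/14950 = 52790*(1/14950) = 5279/1495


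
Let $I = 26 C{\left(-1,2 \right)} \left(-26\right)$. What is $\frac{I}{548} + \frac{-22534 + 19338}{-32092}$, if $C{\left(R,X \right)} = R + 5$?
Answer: $- \frac{5314085}{1099151} \approx -4.8347$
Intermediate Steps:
$C{\left(R,X \right)} = 5 + R$
$I = -2704$ ($I = 26 \left(5 - 1\right) \left(-26\right) = 26 \cdot 4 \left(-26\right) = 104 \left(-26\right) = -2704$)
$\frac{I}{548} + \frac{-22534 + 19338}{-32092} = - \frac{2704}{548} + \frac{-22534 + 19338}{-32092} = \left(-2704\right) \frac{1}{548} - - \frac{799}{8023} = - \frac{676}{137} + \frac{799}{8023} = - \frac{5314085}{1099151}$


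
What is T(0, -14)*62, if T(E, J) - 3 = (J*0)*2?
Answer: 186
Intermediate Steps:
T(E, J) = 3 (T(E, J) = 3 + (J*0)*2 = 3 + 0*2 = 3 + 0 = 3)
T(0, -14)*62 = 3*62 = 186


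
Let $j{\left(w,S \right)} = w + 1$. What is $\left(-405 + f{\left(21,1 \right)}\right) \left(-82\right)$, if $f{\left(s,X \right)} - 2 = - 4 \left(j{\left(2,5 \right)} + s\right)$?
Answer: $40918$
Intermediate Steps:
$j{\left(w,S \right)} = 1 + w$
$f{\left(s,X \right)} = -10 - 4 s$ ($f{\left(s,X \right)} = 2 - 4 \left(\left(1 + 2\right) + s\right) = 2 - 4 \left(3 + s\right) = 2 - \left(12 + 4 s\right) = -10 - 4 s$)
$\left(-405 + f{\left(21,1 \right)}\right) \left(-82\right) = \left(-405 - 94\right) \left(-82\right) = \left(-499\right) \left(-82\right) = 40918$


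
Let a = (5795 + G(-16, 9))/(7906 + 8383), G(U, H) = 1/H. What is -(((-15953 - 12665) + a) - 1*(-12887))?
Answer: 177394475/11277 ≈ 15731.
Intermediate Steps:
a = 4012/11277 (a = (5795 + 1/9)/(7906 + 8383) = (5795 + ⅑)/16289 = (52156/9)*(1/16289) = 4012/11277 ≈ 0.35577)
-(((-15953 - 12665) + a) - 1*(-12887)) = -(((-15953 - 12665) + 4012/11277) - 1*(-12887)) = -((-28618 + 4012/11277) + 12887) = -(-322721174/11277 + 12887) = -1*(-177394475/11277) = 177394475/11277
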